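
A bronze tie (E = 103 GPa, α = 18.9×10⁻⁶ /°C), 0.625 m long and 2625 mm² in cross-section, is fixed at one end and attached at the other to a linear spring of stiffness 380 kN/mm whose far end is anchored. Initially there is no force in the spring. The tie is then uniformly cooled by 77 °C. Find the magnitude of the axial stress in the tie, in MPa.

The unrestrained thermal change is αΔT L = 18.9×10⁻⁶ × 77 × 625 = 0.9096 mm.
Let P be the tensile force in the spring. The tie extends elastically by PL/(AE) and the spring stretches by P/k; together these equal δ_free.
So P = δ_free / [L/(AE) + 1/k] = 0.9096 / [ 625/(2625×103×10³) + 1/(380×10³) ].
P = 0.9096 / 4.943×10⁻⁶ = 184000 N.
σ = P/A = 184000/2625 = 70.1 MPa.

σ ≈ 70.1 MPa (tensile)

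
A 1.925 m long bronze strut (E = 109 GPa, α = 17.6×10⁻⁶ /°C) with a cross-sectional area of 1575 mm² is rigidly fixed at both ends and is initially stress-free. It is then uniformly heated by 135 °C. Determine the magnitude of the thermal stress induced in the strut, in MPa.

With length fixed, the mechanical strain must cancel the thermal strain αΔT = 17.6×10⁻⁶ × 135 = 2376×10⁻⁶.
σ = EαΔT = 109×10³ × 17.6×10⁻⁶ × 135 = 259 MPa (compressive; the strut is trying to expand).

σ ≈ 259 MPa (compressive)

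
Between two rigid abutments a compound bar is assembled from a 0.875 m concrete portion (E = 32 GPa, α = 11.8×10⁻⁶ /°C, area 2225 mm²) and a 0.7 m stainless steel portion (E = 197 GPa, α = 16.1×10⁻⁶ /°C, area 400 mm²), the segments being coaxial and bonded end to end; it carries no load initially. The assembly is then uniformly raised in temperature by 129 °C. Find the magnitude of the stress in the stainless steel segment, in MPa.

σ ≈ 329 MPa (compressive)

With the walls removed the bar would change length by δ_free = Σ αᵢΔT Lᵢ = 11.8×10⁻⁶×129×875 + 16.1×10⁻⁶×129×700 = 2.786 mm.
The walls prevent any net length change, so an axial force P (same in every segment) develops. Compatibility: P · Σ Lᵢ/(AᵢEᵢ) = δ_free.
Σ Lᵢ/(AᵢEᵢ) = 875/(2225×32×10³) + 700/(400×197×10³) = 2.117×10⁻⁵ mm/N.
P = 2.786 / 2.117×10⁻⁵ = 131600 N = 131.6 kN, compressive.
σ_{stainless steel} = P / A = 131600 / 400 = 328.9 MPa.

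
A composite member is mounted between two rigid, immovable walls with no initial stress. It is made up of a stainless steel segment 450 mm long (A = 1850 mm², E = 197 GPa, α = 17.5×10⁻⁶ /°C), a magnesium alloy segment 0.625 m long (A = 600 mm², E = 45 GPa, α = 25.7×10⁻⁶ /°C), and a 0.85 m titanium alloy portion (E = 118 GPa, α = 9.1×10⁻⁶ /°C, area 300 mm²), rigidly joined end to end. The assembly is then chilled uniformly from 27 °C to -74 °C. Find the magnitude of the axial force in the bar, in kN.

P ≈ 66.1 kN (tensile)

If the supports were absent, the total length change would be Σ αᵢΔT Lᵢ = 17.5×10⁻⁶×101×450 + 25.7×10⁻⁶×101×625 + 9.1×10⁻⁶×101×850 = 3.199 mm.
The rigid supports impose zero overall length change; the single axial force P common to all segments must satisfy P Σ Lᵢ/(AᵢEᵢ) = δ_free.
The series flexibility is Σ Lᵢ/(AᵢEᵢ) = 450/(1850×197×10³) + 625/(600×45×10³) + 850/(300×118×10³) = 4.839×10⁻⁵ mm/N.
P = 3.199 / 4.839×10⁻⁵ = 66100 N = 66.1 kN, tensile.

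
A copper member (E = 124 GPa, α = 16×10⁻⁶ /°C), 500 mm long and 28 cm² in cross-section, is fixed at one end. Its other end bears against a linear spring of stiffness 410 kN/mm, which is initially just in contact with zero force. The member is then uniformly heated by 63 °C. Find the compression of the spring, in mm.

δ ≈ 0.317 mm

If the spring were absent the member would lengthen by αΔT L = 16×10⁻⁶ × 63 × 500 = 0.504 mm.
Let P be the compressive force at the spring. The member shortens elastically by PL/(AE) and the spring compresses by P/k; together these equal δ_free.
So P = δ_free / [L/(AE) + 1/k] = 0.504 / [ 500/(2800×124×10³) + 1/(410×10³) ].
P = 0.504 / 3.879×10⁻⁶ = 129900 N.
Spring compression = P/k = 129900/(410×10³) = 0.3169 mm.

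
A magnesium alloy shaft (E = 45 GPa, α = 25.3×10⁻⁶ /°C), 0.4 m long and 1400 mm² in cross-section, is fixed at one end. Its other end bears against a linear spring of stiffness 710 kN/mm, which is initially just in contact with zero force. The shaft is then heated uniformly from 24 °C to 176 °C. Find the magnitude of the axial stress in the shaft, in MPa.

σ ≈ 142 MPa (compressive)

If the spring were absent the shaft would lengthen by αΔT L = 25.3×10⁻⁶ × 152 × 400 = 1.538 mm.
With a force P in the spring, the elastic change of the shaft is PL/(AE) and that of the spring is P/k; compatibility requires their sum to equal δ_free.
P [ L/(AE) + 1/k ] = δ_free → P [ 400/(1400×45×10³) + 1/(710×10³) ] = 1.538.
P = 1.538 / 7.758×10⁻⁶ = 198300 N.
σ = P/A = 198300/1400 = 141.6 MPa.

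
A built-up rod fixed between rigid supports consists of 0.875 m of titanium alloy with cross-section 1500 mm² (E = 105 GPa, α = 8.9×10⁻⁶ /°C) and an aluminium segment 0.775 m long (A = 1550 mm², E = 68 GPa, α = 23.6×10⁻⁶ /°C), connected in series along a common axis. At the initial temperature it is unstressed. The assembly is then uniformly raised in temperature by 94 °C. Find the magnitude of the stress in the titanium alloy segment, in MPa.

With the walls removed the bar would change length by δ_free = Σ αᵢΔT Lᵢ = 8.9×10⁻⁶×94×875 + 23.6×10⁻⁶×94×775 = 2.451 mm.
The rigid supports impose zero overall length change; the single axial force P common to all segments must satisfy P Σ Lᵢ/(AᵢEᵢ) = δ_free.
The series flexibility is Σ Lᵢ/(AᵢEᵢ) = 875/(1500×105×10³) + 775/(1550×68×10³) = 1.291×10⁻⁵ mm/N.
P = 2.451 / 1.291×10⁻⁵ = 189900 N = 189.9 kN, compressive.
σ_{titanium alloy} = P / A = 189900 / 1500 = 126.6 MPa.

σ ≈ 127 MPa (compressive)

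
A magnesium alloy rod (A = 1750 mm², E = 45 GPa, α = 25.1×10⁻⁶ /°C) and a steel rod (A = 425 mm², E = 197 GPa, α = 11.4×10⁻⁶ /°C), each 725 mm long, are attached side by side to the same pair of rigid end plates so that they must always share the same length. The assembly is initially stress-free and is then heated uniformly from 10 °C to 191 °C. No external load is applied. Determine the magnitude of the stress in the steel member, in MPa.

σ ≈ 237 MPa (tensile)

Both members must finish at the same length. With the larger α, the magnesium alloy tends to over-expand; the plates restrain it, putting the magnesium alloy in compression and the steel in tension. With no external load the two internal forces are equal and opposite, magnitude P.
Setting the final lengths equal and cancelling L: (α₁ − α₂)ΔT = P/(A₁E₁) + P/(A₂E₂).
|α₁ − α₂|·ΔT = 13.7×10⁻⁶ × 181 = 0.00248.
1/(A₁E₁) + 1/(A₂E₂) = 1/(1750×45×10³) + 1/(425×197×10³) = 2.464×10⁻⁸ N⁻¹.
So P = 0.00248 / 2.464×10⁻⁸ = 100.6 kN.
σ_{steel} = P/A₂ = 100600/425 = 236.8 MPa, tensile.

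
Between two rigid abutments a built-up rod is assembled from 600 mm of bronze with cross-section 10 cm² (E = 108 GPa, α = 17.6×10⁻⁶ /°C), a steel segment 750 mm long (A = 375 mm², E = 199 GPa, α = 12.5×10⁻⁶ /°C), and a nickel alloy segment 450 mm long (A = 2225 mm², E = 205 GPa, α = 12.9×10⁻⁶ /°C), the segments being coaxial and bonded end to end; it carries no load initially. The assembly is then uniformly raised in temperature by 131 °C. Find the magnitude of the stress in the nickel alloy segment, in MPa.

Free thermal expansion of the whole bar: Σ αᵢΔT Lᵢ = 17.6×10⁻⁶×131×600 + 12.5×10⁻⁶×131×750 + 12.9×10⁻⁶×131×450 = 3.372 mm.
The walls prevent any net length change, so an axial force P (same in every segment) develops. Compatibility: P · Σ Lᵢ/(AᵢEᵢ) = δ_free.
The series flexibility is Σ Lᵢ/(AᵢEᵢ) = 600/(1000×108×10³) + 750/(375×199×10³) + 450/(2225×205×10³) = 1.659×10⁻⁵ mm/N.
So P = 3.372 / 1.659×10⁻⁵ = 203.2 kN, compressive.
σ_{nickel alloy} = P / A = 203200 / 2225 = 91.34 MPa.

σ ≈ 91.3 MPa (compressive)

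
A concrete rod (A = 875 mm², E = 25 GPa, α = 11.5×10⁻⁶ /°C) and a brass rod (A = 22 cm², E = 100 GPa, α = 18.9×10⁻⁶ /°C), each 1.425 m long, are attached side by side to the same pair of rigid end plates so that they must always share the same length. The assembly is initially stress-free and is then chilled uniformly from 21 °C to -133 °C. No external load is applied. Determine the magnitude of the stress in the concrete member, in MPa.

σ ≈ 25.9 MPa (compressive)

The brass has the larger α, so on cooling it would change length more than the concrete if both were free. The rigid plates force a common final length, so the brass is put into tension and the concrete into compression, with equal and opposite forces P (no external load).
Equating the net (thermal + elastic) strains gives |α₁ − α₂|·ΔT = P·[1/(A₁E₁) + 1/(A₂E₂)].
|α₁ − α₂|·ΔT = 7.4×10⁻⁶ × 154 = 0.00114.
1/(A₁E₁) + 1/(A₂E₂) = 1/(875×25×10³) + 1/(2200×100×10³) = 5.026×10⁻⁸ N⁻¹.
P = 0.00114 / 5.026×10⁻⁸ = 22670 N = 22.67 kN.
σ_{concrete} = P/A₁ = 22670/875 = 25.91 MPa, compressive.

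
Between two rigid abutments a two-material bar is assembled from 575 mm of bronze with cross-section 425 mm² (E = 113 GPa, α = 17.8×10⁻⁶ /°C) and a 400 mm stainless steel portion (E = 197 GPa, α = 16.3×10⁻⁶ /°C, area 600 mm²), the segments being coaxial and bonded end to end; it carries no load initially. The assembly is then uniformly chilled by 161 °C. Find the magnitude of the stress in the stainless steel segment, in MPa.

σ ≈ 293 MPa (tensile)

With the walls removed the bar would change length by δ_free = Σ αᵢΔT Lᵢ = 17.8×10⁻⁶×161×575 + 16.3×10⁻⁶×161×400 = 2.698 mm.
The walls prevent any net length change, so an axial force P (same in every segment) develops. Compatibility: P · Σ Lᵢ/(AᵢEᵢ) = δ_free.
The series flexibility is Σ Lᵢ/(AᵢEᵢ) = 575/(425×113×10³) + 400/(600×197×10³) = 1.536×10⁻⁵ mm/N.
Hence P = δ_free / Σ(L/AE) = 2.698/1.536×10⁻⁵ = 175.7 kN (tensile).
σ_{stainless steel} = P / A = 175700 / 600 = 292.8 MPa.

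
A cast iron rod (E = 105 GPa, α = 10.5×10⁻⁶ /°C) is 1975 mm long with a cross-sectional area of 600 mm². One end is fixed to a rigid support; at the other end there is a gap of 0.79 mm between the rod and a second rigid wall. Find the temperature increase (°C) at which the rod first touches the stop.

The gap closes when αΔT L = 0.79 mm, since the rod is still unstressed at that instant.
So ΔT = g/(αL) = 0.79/(10.5×10⁻⁶ × 1975) = 38.1 °C.

ΔT ≈ 38.1 °C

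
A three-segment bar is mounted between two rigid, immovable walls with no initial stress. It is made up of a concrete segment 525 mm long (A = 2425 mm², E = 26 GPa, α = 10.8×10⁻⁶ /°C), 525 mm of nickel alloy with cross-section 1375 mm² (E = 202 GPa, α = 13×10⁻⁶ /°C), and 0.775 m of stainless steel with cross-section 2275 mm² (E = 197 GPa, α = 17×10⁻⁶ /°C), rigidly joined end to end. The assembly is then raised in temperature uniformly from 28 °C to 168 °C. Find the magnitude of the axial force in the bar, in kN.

P ≈ 301 kN (compressive)

If the supports were absent, the total length change would be Σ αᵢΔT Lᵢ = 10.8×10⁻⁶×140×525 + 13×10⁻⁶×140×525 + 17×10⁻⁶×140×775 = 3.594 mm.
Since the ends are fixed, an axial force P builds up, equal in every segment, with P · Σ Lᵢ/(AᵢEᵢ) = δ_free.
Σ Lᵢ/(AᵢEᵢ) = 525/(2425×26×10³) + 525/(1375×202×10³) + 775/(2275×197×10³) = 1.195×10⁻⁵ mm/N.
So P = 3.594 / 1.195×10⁻⁵ = 300.8 kN, compressive.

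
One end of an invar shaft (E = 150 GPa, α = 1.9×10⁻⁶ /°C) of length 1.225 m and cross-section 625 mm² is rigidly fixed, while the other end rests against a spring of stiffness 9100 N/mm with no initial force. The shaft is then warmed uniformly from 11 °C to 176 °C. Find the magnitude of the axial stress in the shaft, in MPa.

σ ≈ 5 MPa (compressive)

If the spring were absent the shaft would lengthen by αΔT L = 1.9×10⁻⁶ × 165 × 1225 = 0.384 mm.
With a force P in the spring, the elastic change of the shaft is PL/(AE) and that of the spring is P/k; compatibility requires their sum to equal δ_free.
P [ L/(AE) + 1/k ] = δ_free → P [ 1225/(625×150×10³) + 1/(9100) ] = 0.384.
P = 0.384 / 0.000123 = 3123 N.
σ = P/A = 3123/625 = 4.997 MPa.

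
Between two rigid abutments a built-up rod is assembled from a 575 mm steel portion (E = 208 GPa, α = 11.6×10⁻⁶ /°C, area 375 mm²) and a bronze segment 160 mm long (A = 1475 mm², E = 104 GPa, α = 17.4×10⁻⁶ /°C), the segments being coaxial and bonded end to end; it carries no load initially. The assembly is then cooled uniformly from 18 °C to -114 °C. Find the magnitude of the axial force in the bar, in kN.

P ≈ 148 kN (tensile)

Free thermal contraction of the whole bar: Σ αᵢΔT Lᵢ = 11.6×10⁻⁶×132×575 + 17.4×10⁻⁶×132×160 = 1.248 mm.
The rigid supports impose zero overall length change; the single axial force P common to all segments must satisfy P Σ Lᵢ/(AᵢEᵢ) = δ_free.
Σ Lᵢ/(AᵢEᵢ) = 575/(375×208×10³) + 160/(1475×104×10³) = 8.415×10⁻⁶ mm/N.
P = 1.248 / 8.415×10⁻⁶ = 148300 N = 148.3 kN, tensile.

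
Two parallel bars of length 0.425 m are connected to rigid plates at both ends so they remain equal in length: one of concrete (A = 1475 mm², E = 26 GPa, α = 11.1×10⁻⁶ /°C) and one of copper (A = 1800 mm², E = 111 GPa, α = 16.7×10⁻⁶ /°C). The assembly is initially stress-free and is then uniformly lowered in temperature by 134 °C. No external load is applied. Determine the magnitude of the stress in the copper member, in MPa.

The copper has the larger α, so on cooling it would change length more than the concrete if both were free. The rigid plates force a common final length, so the copper is put into tension and the concrete into compression, with equal and opposite forces P (no external load).
Compatibility of the two members (thermal + elastic change equal): (α₁ − α₂)ΔT = P·[1/(A₁E₁) + 1/(A₂E₂)].
|α₁ − α₂|·ΔT = 5.6×10⁻⁶ × 134 = 0.0007504.
1/(A₁E₁) + 1/(A₂E₂) = 1/(1475×26×10³) + 1/(1800×111×10³) = 3.108×10⁻⁸ N⁻¹.
So P = 0.0007504 / 3.108×10⁻⁸ = 24.14 kN.
σ_{copper} = P/A₂ = 24140/1800 = 13.41 MPa, tensile.

σ ≈ 13.4 MPa (tensile)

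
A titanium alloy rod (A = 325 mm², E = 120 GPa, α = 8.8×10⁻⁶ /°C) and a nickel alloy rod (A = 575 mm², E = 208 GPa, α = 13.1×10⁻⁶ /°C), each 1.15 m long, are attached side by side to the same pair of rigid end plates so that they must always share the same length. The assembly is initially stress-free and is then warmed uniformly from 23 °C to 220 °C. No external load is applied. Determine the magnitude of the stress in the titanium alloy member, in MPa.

Equilibrium of a rigid end plate with no external load gives equal and opposite internal forces ±P in the two members. Since α_{nickel alloy} > α_{titanium alloy}, heating drives the nickel alloy into compression and the titanium alloy into tension.
Setting the final lengths equal and cancelling L: (α₁ − α₂)ΔT = P/(A₁E₁) + P/(A₂E₂).
|α₁ − α₂|·ΔT = 4.3×10⁻⁶ × 197 = 0.0008471.
1/(A₁E₁) + 1/(A₂E₂) = 1/(325×120×10³) + 1/(575×208×10³) = 3.4×10⁻⁸ N⁻¹.
P = 0.0008471 / 3.4×10⁻⁸ = 24910 N = 24.91 kN.
σ_{titanium alloy} = P/A₁ = 24910/325 = 76.66 MPa, tensile.

σ ≈ 76.7 MPa (tensile)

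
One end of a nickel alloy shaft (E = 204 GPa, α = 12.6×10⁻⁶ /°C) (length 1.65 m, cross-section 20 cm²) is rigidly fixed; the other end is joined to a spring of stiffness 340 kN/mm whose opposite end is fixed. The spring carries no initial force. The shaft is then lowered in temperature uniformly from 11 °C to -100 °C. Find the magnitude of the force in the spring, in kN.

P ≈ 330 kN

Free thermal contraction: δ_free = αΔT L = 12.6×10⁻⁶ × 111 × 1650 = 2.308 mm.
With a force P in the spring, the elastic change of the shaft is PL/(AE) and that of the spring is P/k; compatibility requires their sum to equal δ_free.
So P = δ_free / [L/(AE) + 1/k] = 2.308 / [ 1650/(2000×204×10³) + 1/(340×10³) ].
P = 2.308 / 6.985×10⁻⁶ = 330400 N.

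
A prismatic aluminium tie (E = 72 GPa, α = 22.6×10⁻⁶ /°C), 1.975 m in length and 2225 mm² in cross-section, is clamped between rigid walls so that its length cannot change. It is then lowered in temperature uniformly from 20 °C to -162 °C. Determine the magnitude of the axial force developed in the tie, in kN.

The ends cannot move, so σ = EαΔT = 72×10³ × 22.6×10⁻⁶ × 182 = 296.2 MPa.
P = AEαΔT = 2225 × 72×10³ × 22.6×10⁻⁶ × 182 = 658.9 kN (tensile).

P ≈ 659 kN (tensile)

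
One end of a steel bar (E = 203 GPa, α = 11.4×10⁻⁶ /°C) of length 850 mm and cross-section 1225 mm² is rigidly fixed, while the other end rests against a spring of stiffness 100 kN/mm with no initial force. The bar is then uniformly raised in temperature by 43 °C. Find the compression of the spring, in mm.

δ ≈ 0.311 mm

If the spring were absent the bar would lengthen by αΔT L = 11.4×10⁻⁶ × 43 × 850 = 0.4167 mm.
With a force P in the spring, the elastic change of the bar is PL/(AE) and that of the spring is P/k; compatibility requires their sum to equal δ_free.
P [ L/(AE) + 1/k ] = δ_free → P [ 850/(1225×203×10³) + 1/(100×10³) ] = 0.4167.
P = 0.4167 / 1.342×10⁻⁵ = 31050 N.
Spring compression = P/k = 31050/(100×10³) = 0.3105 mm.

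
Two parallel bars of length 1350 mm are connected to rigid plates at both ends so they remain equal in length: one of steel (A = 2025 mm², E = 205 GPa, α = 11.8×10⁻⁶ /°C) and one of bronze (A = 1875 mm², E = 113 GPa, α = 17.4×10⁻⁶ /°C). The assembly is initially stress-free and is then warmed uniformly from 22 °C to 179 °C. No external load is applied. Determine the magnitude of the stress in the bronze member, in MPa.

σ ≈ 65.8 MPa (compressive)

The bronze has the larger α, so on heating it would change length more than the steel if both were free. The rigid plates force a common final length, so the bronze is put into compression and the steel into tension, with equal and opposite forces P (no external load).
Compatibility of the two members (thermal + elastic change equal): (α₁ − α₂)ΔT = P·[1/(A₁E₁) + 1/(A₂E₂)].
|α₁ − α₂|·ΔT = 5.6×10⁻⁶ × 157 = 0.0008792.
1/(A₁E₁) + 1/(A₂E₂) = 1/(2025×205×10³) + 1/(1875×113×10³) = 7.129×10⁻⁹ N⁻¹.
So P = 0.0008792 / 7.129×10⁻⁹ = 123.3 kN.
σ_{bronze} = P/A₂ = 123300/1875 = 65.78 MPa, compressive.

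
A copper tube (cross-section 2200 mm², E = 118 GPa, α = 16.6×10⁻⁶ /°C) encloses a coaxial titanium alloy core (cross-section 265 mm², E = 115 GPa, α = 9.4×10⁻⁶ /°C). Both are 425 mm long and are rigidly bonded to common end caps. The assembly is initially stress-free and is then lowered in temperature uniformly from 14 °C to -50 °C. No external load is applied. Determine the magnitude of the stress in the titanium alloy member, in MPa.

The copper has the larger α, so on cooling it would change length more than the titanium alloy if both were free. The rigid plates force a common final length, so the copper is put into tension and the titanium alloy into compression, with equal and opposite forces P (no external load).
Compatibility of the two members (thermal + elastic change equal): (α₁ − α₂)ΔT = P·[1/(A₁E₁) + 1/(A₂E₂)].
|α₁ − α₂|·ΔT = 7.2×10⁻⁶ × 64 = 0.0004608.
1/(A₁E₁) + 1/(A₂E₂) = 1/(2200×118×10³) + 1/(265×115×10³) = 3.667×10⁻⁸ N⁻¹.
P = 0.0004608 / 3.667×10⁻⁸ = 12570 N = 12.57 kN.
σ_{titanium alloy} = P/A₂ = 12570/265 = 47.42 MPa, compressive.

σ ≈ 47.4 MPa (compressive)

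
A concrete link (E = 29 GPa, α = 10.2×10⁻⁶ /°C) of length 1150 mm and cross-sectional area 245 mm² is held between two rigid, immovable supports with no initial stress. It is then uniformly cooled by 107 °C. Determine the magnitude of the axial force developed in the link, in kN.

P ≈ 7.75 kN (tensile)

Full restraint means ε = 0, so the stress is σ = EαΔT = 29×10³ × 10.2×10⁻⁶ × 107 = 31.65 MPa.
P = AEαΔT = 245 × 29×10³ × 10.2×10⁻⁶ × 107 = 7.754 kN (tensile).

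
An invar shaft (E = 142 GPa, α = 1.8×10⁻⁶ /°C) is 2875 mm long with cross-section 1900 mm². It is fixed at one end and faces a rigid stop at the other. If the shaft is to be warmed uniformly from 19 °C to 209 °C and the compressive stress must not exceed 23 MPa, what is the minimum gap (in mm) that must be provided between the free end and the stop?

Free expansion if unrestrained: δ_free = αΔT L = 1.8×10⁻⁶ × 190 × 2875 = 0.9832 mm.
A stress of 23 MPa corresponds to the wall pushing the shaft back by σL/E = 23×2875/(142×10³) = 0.4657 mm.
The gap must absorb the remainder: g_min = 0.9832 − 0.4657 = 0.5176 mm.

g ≈ 0.518 mm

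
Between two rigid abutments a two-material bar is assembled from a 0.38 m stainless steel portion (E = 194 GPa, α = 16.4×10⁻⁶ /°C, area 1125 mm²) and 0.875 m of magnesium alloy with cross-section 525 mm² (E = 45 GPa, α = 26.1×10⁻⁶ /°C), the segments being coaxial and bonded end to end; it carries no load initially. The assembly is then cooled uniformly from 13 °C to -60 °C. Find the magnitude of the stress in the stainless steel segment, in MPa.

σ ≈ 48.6 MPa (tensile)

Free thermal contraction of the whole bar: Σ αᵢΔT Lᵢ = 16.4×10⁻⁶×73×380 + 26.1×10⁻⁶×73×875 = 2.122 mm.
The walls prevent any net length change, so an axial force P (same in every segment) develops. Compatibility: P · Σ Lᵢ/(AᵢEᵢ) = δ_free.
Σ Lᵢ/(AᵢEᵢ) = 380/(1125×194×10³) + 875/(525×45×10³) = 3.878×10⁻⁵ mm/N.
So P = 2.122 / 3.878×10⁻⁵ = 54.72 kN, tensile.
σ_{stainless steel} = P / A = 54720 / 1125 = 48.64 MPa.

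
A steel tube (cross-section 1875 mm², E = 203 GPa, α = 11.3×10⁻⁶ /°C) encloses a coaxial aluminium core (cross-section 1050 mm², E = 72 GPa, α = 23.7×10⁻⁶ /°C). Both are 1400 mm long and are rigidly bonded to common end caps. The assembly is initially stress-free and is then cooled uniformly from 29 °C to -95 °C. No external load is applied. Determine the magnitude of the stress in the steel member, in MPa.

Equilibrium of a rigid end plate with no external load gives equal and opposite internal forces ±P in the two members. Since α_{aluminium} > α_{steel}, cooling drives the aluminium into tension and the steel into compression.
Equating the net (thermal + elastic) strains gives |α₁ − α₂|·ΔT = P·[1/(A₁E₁) + 1/(A₂E₂)].
|α₁ − α₂|·ΔT = 12.4×10⁻⁶ × 124 = 0.001538.
1/(A₁E₁) + 1/(A₂E₂) = 1/(1875×203×10³) + 1/(1050×72×10³) = 1.585×10⁻⁸ N⁻¹.
P = 0.001538 / 1.585×10⁻⁸ = 96980 N = 96.98 kN.
σ_{steel} = P/A₁ = 96980/1875 = 51.72 MPa, compressive.

σ ≈ 51.7 MPa (compressive)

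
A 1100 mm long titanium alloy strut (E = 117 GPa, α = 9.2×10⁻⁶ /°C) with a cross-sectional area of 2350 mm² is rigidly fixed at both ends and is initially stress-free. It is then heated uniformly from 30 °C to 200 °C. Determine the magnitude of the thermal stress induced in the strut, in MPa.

σ ≈ 183 MPa (compressive)

With length fixed, the mechanical strain must cancel the thermal strain αΔT = 9.2×10⁻⁶ × 170 = 1564×10⁻⁶.
σ = EαΔT = 117×10³ × 9.2×10⁻⁶ × 170 = 183 MPa (compressive; the strut is trying to expand).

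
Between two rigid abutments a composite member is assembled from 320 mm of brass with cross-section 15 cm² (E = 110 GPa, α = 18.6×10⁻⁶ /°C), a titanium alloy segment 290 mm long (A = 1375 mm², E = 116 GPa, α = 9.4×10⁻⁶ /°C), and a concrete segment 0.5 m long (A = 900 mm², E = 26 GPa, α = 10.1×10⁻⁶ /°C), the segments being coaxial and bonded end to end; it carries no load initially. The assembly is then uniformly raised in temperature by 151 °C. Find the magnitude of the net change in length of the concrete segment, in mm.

|ΔL| ≈ 1 mm

Free thermal expansion of the whole bar: Σ αᵢΔT Lᵢ = 18.6×10⁻⁶×151×320 + 9.4×10⁻⁶×151×290 + 10.1×10⁻⁶×151×500 = 2.073 mm.
The rigid supports impose zero overall length change; the single axial force P common to all segments must satisfy P Σ Lᵢ/(AᵢEᵢ) = δ_free.
The series flexibility is Σ Lᵢ/(AᵢEᵢ) = 320/(1500×110×10³) + 290/(1375×116×10³) + 500/(900×26×10³) = 2.513×10⁻⁵ mm/N.
So P = 2.073 / 2.513×10⁻⁵ = 82.5 kN, compressive.
For the concrete segment, free thermal change = 10.1×10⁻⁶×151×500 = 0.7625 mm and elastic change from P = 82500×500/(900×26×10³) = 1.763 mm; these oppose, so the net change is 1 mm (segment shortens).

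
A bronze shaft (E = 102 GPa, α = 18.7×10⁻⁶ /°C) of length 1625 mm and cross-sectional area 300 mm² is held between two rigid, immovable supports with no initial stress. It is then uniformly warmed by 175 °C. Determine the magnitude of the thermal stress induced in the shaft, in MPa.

Because both ends are immovable the net strain is zero, and the suppressed thermal strain is αΔT = 18.7×10⁻⁶ × 175 = 3272.5×10⁻⁶.
The stress required to suppress this strain is σ = Eε = 102×10³ × 3272.5×10⁻⁶ = 333.8 MPa, compressive since the shaft is trying to expand.

σ ≈ 334 MPa (compressive)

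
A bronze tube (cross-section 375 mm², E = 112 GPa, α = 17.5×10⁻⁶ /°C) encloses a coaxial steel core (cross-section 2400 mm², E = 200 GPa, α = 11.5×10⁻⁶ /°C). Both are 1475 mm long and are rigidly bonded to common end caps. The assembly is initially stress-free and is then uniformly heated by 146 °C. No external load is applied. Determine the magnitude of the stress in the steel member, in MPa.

σ ≈ 14.1 MPa (tensile)

Equilibrium of a rigid end plate with no external load gives equal and opposite internal forces ±P in the two members. Since α_{bronze} > α_{steel}, heating drives the bronze into compression and the steel into tension.
Equating the net (thermal + elastic) strains gives |α₁ − α₂|·ΔT = P·[1/(A₁E₁) + 1/(A₂E₂)].
|α₁ − α₂|·ΔT = 6×10⁻⁶ × 146 = 0.000876.
1/(A₁E₁) + 1/(A₂E₂) = 1/(375×112×10³) + 1/(2400×200×10³) = 2.589×10⁻⁸ N⁻¹.
So P = 0.000876 / 2.589×10⁻⁸ = 33.83 kN.
σ_{steel} = P/A₂ = 33830/2400 = 14.1 MPa, tensile.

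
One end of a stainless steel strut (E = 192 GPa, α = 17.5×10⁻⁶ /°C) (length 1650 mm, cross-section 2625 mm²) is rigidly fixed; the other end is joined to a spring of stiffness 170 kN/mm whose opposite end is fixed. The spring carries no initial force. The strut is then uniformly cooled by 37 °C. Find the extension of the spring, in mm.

The unrestrained thermal change is αΔT L = 17.5×10⁻⁶ × 37 × 1650 = 1.068 mm.
With a force P in the spring, the elastic change of the strut is PL/(AE) and that of the spring is P/k; compatibility requires their sum to equal δ_free.
P [ L/(AE) + 1/k ] = δ_free → P [ 1650/(2625×192×10³) + 1/(170×10³) ] = 1.068.
P = 1.068 / 9.156×10⁻⁶ = 116700 N.
Spring extension = P/k = 116700/(170×10³) = 0.6864 mm.

δ ≈ 0.686 mm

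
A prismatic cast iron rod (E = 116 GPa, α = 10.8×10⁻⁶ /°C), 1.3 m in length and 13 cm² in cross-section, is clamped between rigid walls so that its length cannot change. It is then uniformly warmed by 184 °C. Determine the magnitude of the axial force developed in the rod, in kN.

P ≈ 300 kN (compressive)

Full restraint means ε = 0, so the stress is σ = EαΔT = 116×10³ × 10.8×10⁻⁶ × 184 = 230.5 MPa.
Then P = σA = 230.5 × 1300 mm² = 299.7 kN, compressive.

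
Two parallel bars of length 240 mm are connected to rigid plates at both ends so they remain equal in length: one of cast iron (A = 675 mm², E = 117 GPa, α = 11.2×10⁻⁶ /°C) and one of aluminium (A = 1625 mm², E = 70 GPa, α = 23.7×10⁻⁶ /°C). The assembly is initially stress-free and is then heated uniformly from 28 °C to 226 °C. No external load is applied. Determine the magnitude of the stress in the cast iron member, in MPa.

σ ≈ 171 MPa (tensile)

Equilibrium of a rigid end plate with no external load gives equal and opposite internal forces ±P in the two members. Since α_{aluminium} > α_{cast iron}, heating drives the aluminium into compression and the cast iron into tension.
Setting the final lengths equal and cancelling L: (α₁ − α₂)ΔT = P/(A₁E₁) + P/(A₂E₂).
|α₁ − α₂|·ΔT = 12.5×10⁻⁶ × 198 = 0.002475.
1/(A₁E₁) + 1/(A₂E₂) = 1/(675×117×10³) + 1/(1625×70×10³) = 2.145×10⁻⁸ N⁻¹.
So P = 0.002475 / 2.145×10⁻⁸ = 115.4 kN.
σ_{cast iron} = P/A₁ = 115400/675 = 170.9 MPa, tensile.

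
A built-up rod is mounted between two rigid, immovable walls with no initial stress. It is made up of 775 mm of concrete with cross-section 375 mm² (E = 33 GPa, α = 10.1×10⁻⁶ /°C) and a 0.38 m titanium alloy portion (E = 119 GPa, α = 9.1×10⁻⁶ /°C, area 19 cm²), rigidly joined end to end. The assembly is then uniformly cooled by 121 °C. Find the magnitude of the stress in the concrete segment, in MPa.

With the walls removed the bar would change length by δ_free = Σ αᵢΔT Lᵢ = 10.1×10⁻⁶×121×775 + 9.1×10⁻⁶×121×380 = 1.366 mm.
The walls prevent any net length change, so an axial force P (same in every segment) develops. Compatibility: P · Σ Lᵢ/(AᵢEᵢ) = δ_free.
Σ Lᵢ/(AᵢEᵢ) = 775/(375×33×10³) + 380/(1900×119×10³) = 6.431×10⁻⁵ mm/N.
So P = 1.366 / 6.431×10⁻⁵ = 21.23 kN, tensile.
σ_{concrete} = P / A = 21230 / 375 = 56.63 MPa.

σ ≈ 56.6 MPa (tensile)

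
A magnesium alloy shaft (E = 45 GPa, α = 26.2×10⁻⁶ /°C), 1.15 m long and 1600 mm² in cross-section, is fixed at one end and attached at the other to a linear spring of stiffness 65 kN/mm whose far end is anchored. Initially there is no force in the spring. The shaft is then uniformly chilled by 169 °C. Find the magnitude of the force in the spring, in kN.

P ≈ 162 kN

If the spring were absent the shaft would shorten by αΔT L = 26.2×10⁻⁶ × 169 × 1150 = 5.092 mm.
With a force P in the spring, the elastic change of the shaft is PL/(AE) and that of the spring is P/k; compatibility requires their sum to equal δ_free.
So P = δ_free / [L/(AE) + 1/k] = 5.092 / [ 1150/(1600×45×10³) + 1/(65×10³) ].
P = 5.092 / 3.136×10⁻⁵ = 162400 N.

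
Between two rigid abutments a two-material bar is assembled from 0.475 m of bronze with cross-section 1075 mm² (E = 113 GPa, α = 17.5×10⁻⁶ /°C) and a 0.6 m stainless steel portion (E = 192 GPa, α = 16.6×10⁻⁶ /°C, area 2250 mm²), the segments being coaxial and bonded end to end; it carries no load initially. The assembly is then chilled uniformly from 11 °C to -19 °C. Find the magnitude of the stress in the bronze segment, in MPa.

σ ≈ 96.2 MPa (tensile)

With the walls removed the bar would change length by δ_free = Σ αᵢΔT Lᵢ = 17.5×10⁻⁶×30×475 + 16.6×10⁻⁶×30×600 = 0.5482 mm.
Since the ends are fixed, an axial force P builds up, equal in every segment, with P · Σ Lᵢ/(AᵢEᵢ) = δ_free.
Σ Lᵢ/(AᵢEᵢ) = 475/(1075×113×10³) + 600/(2250×192×10³) = 5.299×10⁻⁶ mm/N.
P = 0.5482 / 5.299×10⁻⁶ = 103400 N = 103.4 kN, tensile.
σ_{bronze} = P / A = 103400 / 1075 = 96.23 MPa.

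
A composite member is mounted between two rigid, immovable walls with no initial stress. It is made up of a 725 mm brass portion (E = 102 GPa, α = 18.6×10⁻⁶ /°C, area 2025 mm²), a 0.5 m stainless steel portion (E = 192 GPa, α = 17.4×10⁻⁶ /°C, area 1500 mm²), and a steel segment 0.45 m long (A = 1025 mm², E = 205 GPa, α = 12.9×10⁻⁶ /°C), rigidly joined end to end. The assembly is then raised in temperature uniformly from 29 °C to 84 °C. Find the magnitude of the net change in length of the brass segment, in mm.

With the walls removed the bar would change length by δ_free = Σ αᵢΔT Lᵢ = 18.6×10⁻⁶×55×725 + 17.4×10⁻⁶×55×500 + 12.9×10⁻⁶×55×450 = 1.539 mm.
Since the ends are fixed, an axial force P builds up, equal in every segment, with P · Σ Lᵢ/(AᵢEᵢ) = δ_free.
The series flexibility is Σ Lᵢ/(AᵢEᵢ) = 725/(2025×102×10³) + 500/(1500×192×10³) + 450/(1025×205×10³) = 7.388×10⁻⁶ mm/N.
So P = 1.539 / 7.388×10⁻⁶ = 208.4 kN, compressive.
For the brass segment, free thermal change = 18.6×10⁻⁶×55×725 = 0.7417 mm and elastic change from P = 208400×725/(2025×102×10³) = 0.7314 mm; these oppose, so the net change is 0.0103 mm (segment lengthens).

|ΔL| ≈ 0.0103 mm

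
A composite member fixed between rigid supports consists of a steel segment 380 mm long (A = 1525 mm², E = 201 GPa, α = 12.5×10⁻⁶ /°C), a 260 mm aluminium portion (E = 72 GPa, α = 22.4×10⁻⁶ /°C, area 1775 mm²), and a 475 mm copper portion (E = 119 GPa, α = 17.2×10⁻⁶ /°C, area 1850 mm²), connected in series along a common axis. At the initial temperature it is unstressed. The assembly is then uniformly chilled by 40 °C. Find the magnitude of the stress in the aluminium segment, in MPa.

With the walls removed the bar would change length by δ_free = Σ αᵢΔT Lᵢ = 12.5×10⁻⁶×40×380 + 22.4×10⁻⁶×40×260 + 17.2×10⁻⁶×40×475 = 0.7498 mm.
Since the ends are fixed, an axial force P builds up, equal in every segment, with P · Σ Lᵢ/(AᵢEᵢ) = δ_free.
Σ Lᵢ/(AᵢEᵢ) = 380/(1525×201×10³) + 260/(1775×72×10³) + 475/(1850×119×10³) = 5.432×10⁻⁶ mm/N.
Hence P = δ_free / Σ(L/AE) = 0.7498/5.432×10⁻⁶ = 138 kN (tensile).
σ_{aluminium} = P / A = 138000 / 1775 = 77.76 MPa.

σ ≈ 77.8 MPa (tensile)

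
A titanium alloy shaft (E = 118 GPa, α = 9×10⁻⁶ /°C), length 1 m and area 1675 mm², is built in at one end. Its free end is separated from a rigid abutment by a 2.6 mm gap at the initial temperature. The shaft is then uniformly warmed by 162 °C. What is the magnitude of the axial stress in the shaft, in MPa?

Unrestrained expansion: δ_free = αΔT L = 9×10⁻⁶ × 162 × 1000 = 1.458 mm.
This is smaller than the 2.6 mm clearance, so the shaft expands freely without reaching the stop — the stress is zero.

σ ≈ 0 MPa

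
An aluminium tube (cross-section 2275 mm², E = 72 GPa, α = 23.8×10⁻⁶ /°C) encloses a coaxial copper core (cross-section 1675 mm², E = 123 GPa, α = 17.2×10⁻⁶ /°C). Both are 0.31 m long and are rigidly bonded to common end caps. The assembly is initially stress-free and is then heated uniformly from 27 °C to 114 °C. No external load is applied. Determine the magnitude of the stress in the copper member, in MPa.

σ ≈ 31.3 MPa (tensile)

The aluminium has the larger α, so on heating it would change length more than the copper if both were free. The rigid plates force a common final length, so the aluminium is put into compression and the copper into tension, with equal and opposite forces P (no external load).
Compatibility of the two members (thermal + elastic change equal): (α₁ − α₂)ΔT = P·[1/(A₁E₁) + 1/(A₂E₂)].
|α₁ − α₂|·ΔT = 6.6×10⁻⁶ × 87 = 0.0005742.
1/(A₁E₁) + 1/(A₂E₂) = 1/(2275×72×10³) + 1/(1675×123×10³) = 1.096×10⁻⁸ N⁻¹.
P = 0.0005742 / 1.096×10⁻⁸ = 52400 N = 52.4 kN.
σ_{copper} = P/A₂ = 52400/1675 = 31.28 MPa, tensile.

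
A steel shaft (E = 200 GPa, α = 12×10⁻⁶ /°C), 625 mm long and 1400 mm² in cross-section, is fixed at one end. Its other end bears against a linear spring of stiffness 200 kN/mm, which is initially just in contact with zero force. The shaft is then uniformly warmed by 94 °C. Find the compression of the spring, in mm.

The unrestrained thermal change is αΔT L = 12×10⁻⁶ × 94 × 625 = 0.705 mm.
Let P be the compressive force at the spring. The shaft shortens elastically by PL/(AE) and the spring compresses by P/k; together these equal δ_free.
So P = δ_free / [L/(AE) + 1/k] = 0.705 / [ 625/(1400×200×10³) + 1/(200×10³) ].
P = 0.705 / 7.232×10⁻⁶ = 97480 N.
Spring compression = P/k = 97480/(200×10³) = 0.4874 mm.

δ ≈ 0.487 mm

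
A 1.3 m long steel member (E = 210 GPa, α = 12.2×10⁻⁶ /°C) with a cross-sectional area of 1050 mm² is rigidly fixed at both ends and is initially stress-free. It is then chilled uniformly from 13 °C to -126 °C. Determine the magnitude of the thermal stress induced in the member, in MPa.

Because both ends are immovable the net strain is zero, and the suppressed thermal strain is αΔT = 12.2×10⁻⁶ × 139 = 1695.8×10⁻⁶.
σ = EαΔT = 210×10³ × 12.2×10⁻⁶ × 139 = 356.1 MPa (tensile; the member is trying to contract).

σ ≈ 356 MPa (tensile)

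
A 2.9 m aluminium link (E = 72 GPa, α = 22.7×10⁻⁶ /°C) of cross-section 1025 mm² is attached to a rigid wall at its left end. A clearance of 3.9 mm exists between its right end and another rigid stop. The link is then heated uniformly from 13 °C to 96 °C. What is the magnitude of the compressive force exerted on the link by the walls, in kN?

P ≈ 39.8 kN

Free thermal elongation = αΔT L = 22.7×10⁻⁶ × 83 × 2900 = 5.464 mm.
After closing the 3.9 mm clearance, 5.464 − 3.9 = 1.564 mm of expansion remains to be suppressed by the wall.
That suppressed elongation corresponds to σ = E·Δ/L = 72×10³ × 1.564/2900 = 38.83 MPa.
Force on the wall = σA = 38.83 × 1025 mm² = 39.8 kN.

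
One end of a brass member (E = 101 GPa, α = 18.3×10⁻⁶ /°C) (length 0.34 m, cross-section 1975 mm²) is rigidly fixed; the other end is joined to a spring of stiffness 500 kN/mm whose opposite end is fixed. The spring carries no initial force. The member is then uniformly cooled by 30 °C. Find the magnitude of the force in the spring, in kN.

P ≈ 50.4 kN

The unrestrained thermal change is αΔT L = 18.3×10⁻⁶ × 30 × 340 = 0.1867 mm.
Let P be the tensile force in the spring. The member extends elastically by PL/(AE) and the spring stretches by P/k; together these equal δ_free.
So P = δ_free / [L/(AE) + 1/k] = 0.1867 / [ 340/(1975×101×10³) + 1/(500×10³) ].
P = 0.1867 / 3.704×10⁻⁶ = 50390 N.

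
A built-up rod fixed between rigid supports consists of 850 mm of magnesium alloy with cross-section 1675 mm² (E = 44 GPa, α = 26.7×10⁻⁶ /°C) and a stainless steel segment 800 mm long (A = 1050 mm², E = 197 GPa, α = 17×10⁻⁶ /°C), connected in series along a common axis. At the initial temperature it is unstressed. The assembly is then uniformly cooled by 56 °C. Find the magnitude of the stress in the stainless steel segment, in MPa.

If the supports were absent, the total length change would be Σ αᵢΔT Lᵢ = 26.7×10⁻⁶×56×850 + 17×10⁻⁶×56×800 = 2.033 mm.
The rigid supports impose zero overall length change; the single axial force P common to all segments must satisfy P Σ Lᵢ/(AᵢEᵢ) = δ_free.
The series flexibility is Σ Lᵢ/(AᵢEᵢ) = 850/(1675×44×10³) + 800/(1050×197×10³) = 1.54×10⁻⁵ mm/N.
So P = 2.033 / 1.54×10⁻⁵ = 132 kN, tensile.
σ_{stainless steel} = P / A = 132000 / 1050 = 125.7 MPa.

σ ≈ 126 MPa (tensile)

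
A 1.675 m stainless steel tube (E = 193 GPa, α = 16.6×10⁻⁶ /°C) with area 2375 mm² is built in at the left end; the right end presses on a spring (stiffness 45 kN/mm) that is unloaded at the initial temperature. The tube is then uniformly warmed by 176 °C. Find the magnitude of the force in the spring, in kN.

P ≈ 189 kN

If the spring were absent the tube would lengthen by αΔT L = 16.6×10⁻⁶ × 176 × 1675 = 4.894 mm.
With a force P in the spring, the elastic change of the tube is PL/(AE) and that of the spring is P/k; compatibility requires their sum to equal δ_free.
So P = δ_free / [L/(AE) + 1/k] = 4.894 / [ 1675/(2375×193×10³) + 1/(45×10³) ].
P = 4.894 / 2.588×10⁻⁵ = 189100 N.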